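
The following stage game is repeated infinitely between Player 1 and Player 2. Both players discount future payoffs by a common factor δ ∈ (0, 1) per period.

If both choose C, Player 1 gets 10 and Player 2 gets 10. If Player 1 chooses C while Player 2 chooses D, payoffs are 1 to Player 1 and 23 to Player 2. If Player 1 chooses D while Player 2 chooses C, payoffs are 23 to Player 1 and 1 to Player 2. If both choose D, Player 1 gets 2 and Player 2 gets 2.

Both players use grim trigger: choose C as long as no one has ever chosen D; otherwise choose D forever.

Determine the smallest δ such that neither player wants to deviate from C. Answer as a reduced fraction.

10/(1−δ) ≥ 23 + 2δ/(1−δ)
10 ≥ 23 − 21δ
δ ≥ 13/21.

13/21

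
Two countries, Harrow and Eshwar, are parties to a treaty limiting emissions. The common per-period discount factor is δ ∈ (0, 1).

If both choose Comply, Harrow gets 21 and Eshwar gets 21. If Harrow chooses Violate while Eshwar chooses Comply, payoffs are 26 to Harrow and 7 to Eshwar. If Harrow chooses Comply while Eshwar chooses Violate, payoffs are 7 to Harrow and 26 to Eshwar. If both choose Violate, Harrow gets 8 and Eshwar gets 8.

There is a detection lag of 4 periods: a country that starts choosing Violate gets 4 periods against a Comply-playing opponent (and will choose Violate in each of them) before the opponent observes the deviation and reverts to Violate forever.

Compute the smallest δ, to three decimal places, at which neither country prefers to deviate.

The best deviation is to choose Violate for all 4 undetected periods, earning 26 each, then 8 forever once detected.
Deviation value: 26(1−δ^4)/(1−δ) + 8δ^4/(1−δ); cooperation value: 21/(1−δ).
IC: 21 ≥ 26(1−δ^4) + 8δ^4 = 26 − 18δ^4.
So δ^4 ≥ 5/18, giving δ ≥ (5/18)^(1/4) ≈ 0.726.

0.726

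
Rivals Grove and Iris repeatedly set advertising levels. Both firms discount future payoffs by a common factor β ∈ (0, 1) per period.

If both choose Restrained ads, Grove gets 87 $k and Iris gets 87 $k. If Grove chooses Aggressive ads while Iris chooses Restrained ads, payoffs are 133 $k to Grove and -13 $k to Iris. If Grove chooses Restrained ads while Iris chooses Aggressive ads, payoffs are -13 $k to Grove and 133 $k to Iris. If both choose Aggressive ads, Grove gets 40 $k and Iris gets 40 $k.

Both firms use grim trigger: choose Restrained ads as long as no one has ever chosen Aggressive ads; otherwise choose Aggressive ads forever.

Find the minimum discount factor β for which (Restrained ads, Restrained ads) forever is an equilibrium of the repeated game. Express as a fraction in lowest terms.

Under grim trigger the critical discount factor is (T−C)/(T−P) with T = 133, C = 87, P = 40.
β* = (133−87)/(133−40) = 46/93.

46/93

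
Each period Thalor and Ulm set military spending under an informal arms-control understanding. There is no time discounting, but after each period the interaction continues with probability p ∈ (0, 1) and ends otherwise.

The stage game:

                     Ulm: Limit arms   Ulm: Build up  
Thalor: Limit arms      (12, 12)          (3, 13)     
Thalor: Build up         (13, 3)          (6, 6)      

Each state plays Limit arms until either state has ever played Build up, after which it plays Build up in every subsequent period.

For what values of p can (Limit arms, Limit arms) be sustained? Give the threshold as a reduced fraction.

1/7

Expected cooperation value is 12 + p·12 + p²·12 + … = 12/(1−p); deviation gives 13 + p·6/(1−p).
12 ≥ 13(1−p) + 6p ⇒ 7p ≥ 1 ⇒ p ≥ 1/7.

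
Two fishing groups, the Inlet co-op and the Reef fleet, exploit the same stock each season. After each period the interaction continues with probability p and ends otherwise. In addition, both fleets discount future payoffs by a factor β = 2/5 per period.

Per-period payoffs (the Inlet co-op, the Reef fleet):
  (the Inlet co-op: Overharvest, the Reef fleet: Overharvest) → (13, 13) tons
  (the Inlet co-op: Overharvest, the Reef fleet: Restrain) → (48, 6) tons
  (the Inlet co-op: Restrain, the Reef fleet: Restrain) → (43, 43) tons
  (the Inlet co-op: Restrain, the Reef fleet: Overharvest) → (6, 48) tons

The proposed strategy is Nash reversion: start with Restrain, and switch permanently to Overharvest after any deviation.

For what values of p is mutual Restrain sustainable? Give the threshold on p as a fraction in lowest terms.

Expected continuation weight on next period's payoff is β·p = 2/5·p, which plays the role of the discount factor.
Cooperation requires 2/5·p ≥ (48−43)/(48−13) = 1/7, hence p ≥ 5/14.

5/14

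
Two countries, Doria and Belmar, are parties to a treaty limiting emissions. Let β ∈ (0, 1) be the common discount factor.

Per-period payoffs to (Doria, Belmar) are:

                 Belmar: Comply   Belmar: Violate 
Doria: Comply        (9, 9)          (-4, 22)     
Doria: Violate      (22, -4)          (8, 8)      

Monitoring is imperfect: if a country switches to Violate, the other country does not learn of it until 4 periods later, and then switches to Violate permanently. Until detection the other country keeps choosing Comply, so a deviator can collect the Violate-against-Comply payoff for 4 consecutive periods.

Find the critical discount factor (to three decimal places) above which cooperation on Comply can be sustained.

0.982

Deviating for the 4 undetected periods gains 22−9 = 13 per period over cooperation, then loses 9−8 = 1 per period forever once punishment starts.
Gain: 13(1 + β + … + β^3); loss: 1·β^4/(1−β).
No profitable deviation ⇔ 13(1−β^4) ≤ 1·β^4, i.e. β^4 ≥ 13/(13+1) = 13/14.
Hence β ≥ (13/14)^(1/4) ≈ 0.982.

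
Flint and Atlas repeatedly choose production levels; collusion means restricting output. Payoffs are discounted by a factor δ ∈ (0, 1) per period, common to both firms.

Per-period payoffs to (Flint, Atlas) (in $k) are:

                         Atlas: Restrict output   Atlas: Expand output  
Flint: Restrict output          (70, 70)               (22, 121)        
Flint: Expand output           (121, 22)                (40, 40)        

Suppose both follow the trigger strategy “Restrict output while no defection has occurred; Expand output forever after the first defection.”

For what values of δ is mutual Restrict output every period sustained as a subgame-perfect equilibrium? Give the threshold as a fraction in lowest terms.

17/27

Under grim trigger the critical discount factor is (T−C)/(T−P) with T = 121, C = 70, P = 40.
δ* = (121−70)/(121−40) = 51/81 = 17/27.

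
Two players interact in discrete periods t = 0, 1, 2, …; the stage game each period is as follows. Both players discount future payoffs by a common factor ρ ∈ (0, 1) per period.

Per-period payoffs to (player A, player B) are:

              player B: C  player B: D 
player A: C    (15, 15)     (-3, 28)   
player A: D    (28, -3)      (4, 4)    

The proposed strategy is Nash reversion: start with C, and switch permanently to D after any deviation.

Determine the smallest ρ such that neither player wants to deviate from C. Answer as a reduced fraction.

Under grim trigger the critical discount factor is (T−C)/(T−P) with T = 28, C = 15, P = 4.
ρ* = (28−15)/(28−4) = 13/24.

13/24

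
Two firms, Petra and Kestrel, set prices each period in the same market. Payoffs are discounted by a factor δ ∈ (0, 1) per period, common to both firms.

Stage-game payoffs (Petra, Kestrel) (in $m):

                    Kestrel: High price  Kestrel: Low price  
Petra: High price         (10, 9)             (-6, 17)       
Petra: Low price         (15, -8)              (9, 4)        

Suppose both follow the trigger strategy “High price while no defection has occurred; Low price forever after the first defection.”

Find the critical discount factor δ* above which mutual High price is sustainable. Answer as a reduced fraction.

5/6

Petra: cooperation gives 10 each period; deviation gives 15 once then 9 forever.
  10/(1−δ) ≥ 15 + 9δ/(1−δ) ⇒ δ ≥ 5/6.
Kestrel: cooperation gives 9 each period; deviation gives 17 once then 4 forever.
  δ ≥ 8/13.
Both must hold, so the binding constraint is Petra's: δ ≥ 5/6.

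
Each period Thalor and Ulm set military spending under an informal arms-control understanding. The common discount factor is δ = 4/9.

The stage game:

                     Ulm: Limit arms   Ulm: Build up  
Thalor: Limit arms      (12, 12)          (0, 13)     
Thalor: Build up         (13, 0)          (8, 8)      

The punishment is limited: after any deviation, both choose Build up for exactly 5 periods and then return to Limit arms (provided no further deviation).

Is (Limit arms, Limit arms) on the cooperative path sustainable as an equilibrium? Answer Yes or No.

Yes

IC: δ+…+δ^5 ≥ (13−12)/(12−8) = 1/4.
At δ = 4/9: partial sum = 0.7861 ≥ 0.2500. Cooperation sustainable.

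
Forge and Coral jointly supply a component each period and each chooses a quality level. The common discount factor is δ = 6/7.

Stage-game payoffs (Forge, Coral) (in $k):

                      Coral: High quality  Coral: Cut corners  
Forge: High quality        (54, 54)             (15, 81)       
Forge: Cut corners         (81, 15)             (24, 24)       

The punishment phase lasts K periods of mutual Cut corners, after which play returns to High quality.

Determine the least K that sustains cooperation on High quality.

2

No profitable deviation requires (54−24)(δ+…+δ^K) ≥ 81−54, i.e. δ+…+δ^K ≥ 9/10 ≈ 0.9000.
With δ = 6/7, the partial sums are K=1: 0.8571, K=2: 1.5918.
K = 2 is the first length at which the sum reaches 0.9000.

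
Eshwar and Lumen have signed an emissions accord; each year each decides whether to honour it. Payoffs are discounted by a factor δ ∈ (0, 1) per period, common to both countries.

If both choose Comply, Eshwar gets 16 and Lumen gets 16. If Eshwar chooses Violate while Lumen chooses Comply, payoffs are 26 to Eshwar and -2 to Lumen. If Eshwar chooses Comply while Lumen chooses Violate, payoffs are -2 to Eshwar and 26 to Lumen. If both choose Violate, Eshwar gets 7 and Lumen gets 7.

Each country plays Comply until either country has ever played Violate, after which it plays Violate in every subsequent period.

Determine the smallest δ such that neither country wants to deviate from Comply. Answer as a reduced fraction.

Cooperation forever yields 16 each period: 16/(1−δ).
Deviating yields 26 once, then 7 forever: 26 + 7δ/(1−δ).
No profitable deviation requires 16/(1−δ) ≥ 26 + 7δ/(1−δ).
Multiplying by (1−δ): 16 ≥ 26(1−δ) + 7δ = 26 − 19δ.
So 19δ ≥ 10, i.e. δ ≥ 10/19.

10/19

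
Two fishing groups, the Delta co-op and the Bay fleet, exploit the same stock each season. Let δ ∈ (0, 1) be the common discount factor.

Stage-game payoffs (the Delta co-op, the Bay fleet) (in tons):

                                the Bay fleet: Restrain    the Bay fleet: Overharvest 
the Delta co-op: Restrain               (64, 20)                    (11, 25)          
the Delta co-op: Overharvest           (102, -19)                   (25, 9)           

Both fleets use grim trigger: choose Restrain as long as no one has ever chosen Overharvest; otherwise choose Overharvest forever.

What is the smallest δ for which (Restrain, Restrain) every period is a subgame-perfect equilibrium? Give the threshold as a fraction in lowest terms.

38/77

the Delta co-op's threshold: (102−64)/(102−25) = 38/77.
the Bay fleet's threshold: (25−20)/(25−9) = 5/16.
38/77 > 5/16, so the Delta co-op binds and δ* = 38/77.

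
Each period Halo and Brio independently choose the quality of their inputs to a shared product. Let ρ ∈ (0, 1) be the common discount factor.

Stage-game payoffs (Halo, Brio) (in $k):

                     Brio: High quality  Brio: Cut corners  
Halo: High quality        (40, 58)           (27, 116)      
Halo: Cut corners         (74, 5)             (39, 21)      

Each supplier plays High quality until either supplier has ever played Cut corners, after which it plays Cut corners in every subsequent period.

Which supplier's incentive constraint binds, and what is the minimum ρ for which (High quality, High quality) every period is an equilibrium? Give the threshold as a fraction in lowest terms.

Halo; ρ ≥ 34/35

Halo's threshold: (74−40)/(74−39) = 34/35.
Brio's threshold: (116−58)/(116−21) = 58/95.
34/35 > 58/95, so Halo binds and ρ* = 34/35.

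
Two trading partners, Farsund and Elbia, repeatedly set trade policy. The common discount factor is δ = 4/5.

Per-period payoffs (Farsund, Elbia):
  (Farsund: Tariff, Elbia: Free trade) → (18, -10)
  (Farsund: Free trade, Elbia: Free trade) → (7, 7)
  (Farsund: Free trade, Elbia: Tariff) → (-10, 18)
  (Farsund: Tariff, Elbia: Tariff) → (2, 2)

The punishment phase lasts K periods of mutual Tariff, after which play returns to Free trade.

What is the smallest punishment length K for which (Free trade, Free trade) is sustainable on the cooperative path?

4

Need Σ_{k=1}^{K} δ^k ≥ (18−7)/(7−2) = 2.2000 at δ = 4/5.
At K = 3 the sum is 1.9520 < 2.2000; at K = 4 it is 2.3616 ≥ 2.2000.
So the minimum punishment length is K = 4.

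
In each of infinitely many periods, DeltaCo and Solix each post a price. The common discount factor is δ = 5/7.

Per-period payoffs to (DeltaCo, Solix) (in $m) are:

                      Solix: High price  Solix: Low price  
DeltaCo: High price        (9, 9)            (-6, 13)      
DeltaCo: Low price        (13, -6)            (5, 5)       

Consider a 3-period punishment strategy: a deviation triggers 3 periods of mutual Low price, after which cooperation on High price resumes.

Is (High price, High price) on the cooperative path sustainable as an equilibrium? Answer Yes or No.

A one-shot deviation gives 13 now, then 5 for 3 periods, then back to 9.
Gain from deviating: (13−9) today; loss: (9−5) in each of the next 3 periods.
No-deviation condition: (9−5)(δ+…+δ^3) ≥ 13−9, i.e. δ+…+δ^3 ≥ 1.
At δ = 5/7: δ+…+δ^3 = 1.5889 ≥ 1.0000.
So cooperation is sustainable.

Yes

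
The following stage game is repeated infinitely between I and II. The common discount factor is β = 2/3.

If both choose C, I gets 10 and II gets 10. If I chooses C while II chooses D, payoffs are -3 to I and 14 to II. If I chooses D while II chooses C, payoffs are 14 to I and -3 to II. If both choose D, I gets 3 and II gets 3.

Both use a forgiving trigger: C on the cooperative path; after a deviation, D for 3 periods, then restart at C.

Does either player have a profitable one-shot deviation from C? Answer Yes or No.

A one-shot deviation gives 14 now, then 3 for 3 periods, then back to 10.
Gain from deviating: (14−10) today; loss: (10−3) in each of the next 3 periods.
No-deviation condition: (10−3)(β+…+β^3) ≥ 14−10, i.e. β+…+β^3 ≥ 4/7.
At β = 2/3: β+…+β^3 = 1.4074 ≥ 0.5714.
So cooperation is sustainable.

No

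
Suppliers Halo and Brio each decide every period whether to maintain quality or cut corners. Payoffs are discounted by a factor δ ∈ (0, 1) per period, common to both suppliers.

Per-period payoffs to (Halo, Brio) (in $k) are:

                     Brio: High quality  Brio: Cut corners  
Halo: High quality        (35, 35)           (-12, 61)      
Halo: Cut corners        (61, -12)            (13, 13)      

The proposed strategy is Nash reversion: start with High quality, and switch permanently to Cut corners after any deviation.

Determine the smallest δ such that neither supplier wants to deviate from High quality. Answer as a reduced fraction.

13/24

One-period gain from deviating is 61 − 35 = 26. The loss is 35 − 13 = 22 in every subsequent period, with present value 22·δ/(1−δ).
Deviation is unprofitable when 22·δ/(1−δ) ≥ 26, i.e. δ/(1−δ) ≥ 13/11.
Equivalently δ ≥ 26/(26+22) = 13/24.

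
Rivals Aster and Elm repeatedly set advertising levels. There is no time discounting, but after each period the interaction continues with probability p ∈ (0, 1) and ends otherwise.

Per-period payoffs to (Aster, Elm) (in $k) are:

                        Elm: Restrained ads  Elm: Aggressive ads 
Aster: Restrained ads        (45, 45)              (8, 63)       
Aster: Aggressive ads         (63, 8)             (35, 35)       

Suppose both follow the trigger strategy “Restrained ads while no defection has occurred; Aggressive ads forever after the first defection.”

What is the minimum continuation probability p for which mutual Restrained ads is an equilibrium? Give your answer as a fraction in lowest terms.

With no time discounting, the continuation probability p plays the role of the discount factor.
Grim-trigger IC: 45/(1−p) ≥ 63 + 35p/(1−p) ⇒ p ≥ (63−45)/(63−35) = 9/14.

9/14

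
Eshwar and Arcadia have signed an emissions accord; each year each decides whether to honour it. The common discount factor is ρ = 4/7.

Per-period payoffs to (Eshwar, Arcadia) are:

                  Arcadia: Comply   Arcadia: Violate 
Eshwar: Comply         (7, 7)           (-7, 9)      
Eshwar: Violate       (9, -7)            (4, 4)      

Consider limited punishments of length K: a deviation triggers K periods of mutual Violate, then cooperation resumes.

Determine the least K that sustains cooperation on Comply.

2

Need Σ_{k=1}^{K} ρ^k ≥ (9−7)/(7−4) = 0.6667 at ρ = 4/7.
At K = 1 the sum is 0.5714 < 0.6667; at K = 2 it is 0.8980 ≥ 0.6667.
So the minimum punishment length is K = 2.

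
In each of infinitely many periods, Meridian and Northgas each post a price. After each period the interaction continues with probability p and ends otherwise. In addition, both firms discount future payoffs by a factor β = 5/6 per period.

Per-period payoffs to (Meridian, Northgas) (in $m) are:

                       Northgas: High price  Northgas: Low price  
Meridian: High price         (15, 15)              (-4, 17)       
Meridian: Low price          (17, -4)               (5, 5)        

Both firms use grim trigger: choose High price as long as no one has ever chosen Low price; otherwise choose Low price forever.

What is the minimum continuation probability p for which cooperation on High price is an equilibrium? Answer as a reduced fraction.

With continuation probability p and discount β, the effective per-period discount factor is βp.
Grim-trigger IC: βp ≥ (17−15)/(17−5) = 1/6.
So p ≥ (1/6)/(5/6) = 1/5.

1/5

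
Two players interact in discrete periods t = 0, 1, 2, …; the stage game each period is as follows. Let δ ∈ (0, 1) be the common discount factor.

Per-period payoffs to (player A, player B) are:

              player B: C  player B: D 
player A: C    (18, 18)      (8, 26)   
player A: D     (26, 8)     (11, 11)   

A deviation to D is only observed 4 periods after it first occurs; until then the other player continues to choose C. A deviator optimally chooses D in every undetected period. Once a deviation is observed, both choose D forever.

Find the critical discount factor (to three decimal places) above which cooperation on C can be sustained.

0.855

The best deviation is to choose D for all 4 undetected periods, earning 26 each, then 11 forever once detected.
Deviation value: 26(1−δ^4)/(1−δ) + 11δ^4/(1−δ); cooperation value: 18/(1−δ).
IC: 18 ≥ 26(1−δ^4) + 11δ^4 = 26 − 15δ^4.
So δ^4 ≥ 8/15, giving δ ≥ (8/15)^(1/4) ≈ 0.855.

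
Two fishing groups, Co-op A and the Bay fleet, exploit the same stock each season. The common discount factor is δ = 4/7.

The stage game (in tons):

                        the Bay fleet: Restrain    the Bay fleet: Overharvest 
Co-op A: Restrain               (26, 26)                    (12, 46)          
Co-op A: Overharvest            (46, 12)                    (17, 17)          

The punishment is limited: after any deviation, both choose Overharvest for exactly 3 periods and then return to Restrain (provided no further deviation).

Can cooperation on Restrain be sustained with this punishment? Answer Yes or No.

Comparing payoff streams over the 4 periods until play realigns: cooperate → 26(1+δ+…+δ^3); deviate → 46 + 17(δ+…+δ^3).
Cooperation is sustained iff (26−17)(δ+…+δ^3) ≥ 46−26.
δ+…+δ^3 = 4/7·(1−(4/7)^3)/(1−4/7) = 1.0845, and (46−26)/(26−17) = 2.2222.
1.0845 < 2.2222, so cooperation is not sustainable.

No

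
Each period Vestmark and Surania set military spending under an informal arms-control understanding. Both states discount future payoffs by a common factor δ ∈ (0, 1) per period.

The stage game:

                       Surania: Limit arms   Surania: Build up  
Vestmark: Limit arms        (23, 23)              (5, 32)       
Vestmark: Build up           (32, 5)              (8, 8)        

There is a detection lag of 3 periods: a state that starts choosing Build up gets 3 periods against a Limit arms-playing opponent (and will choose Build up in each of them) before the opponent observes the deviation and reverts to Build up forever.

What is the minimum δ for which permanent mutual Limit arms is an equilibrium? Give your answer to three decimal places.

0.721

A deviator earns 32 for 3 periods, then 8 forever; cooperating earns 23 forever. Multiplying the IC by (1−δ):
23 ≥ 32(1−δ^3) + 8δ^3, so 24·δ^3 ≥ 9 and δ^3 ≥ 3/8.
δ ≥ (3/8)^(1/3) ≈ 0.721.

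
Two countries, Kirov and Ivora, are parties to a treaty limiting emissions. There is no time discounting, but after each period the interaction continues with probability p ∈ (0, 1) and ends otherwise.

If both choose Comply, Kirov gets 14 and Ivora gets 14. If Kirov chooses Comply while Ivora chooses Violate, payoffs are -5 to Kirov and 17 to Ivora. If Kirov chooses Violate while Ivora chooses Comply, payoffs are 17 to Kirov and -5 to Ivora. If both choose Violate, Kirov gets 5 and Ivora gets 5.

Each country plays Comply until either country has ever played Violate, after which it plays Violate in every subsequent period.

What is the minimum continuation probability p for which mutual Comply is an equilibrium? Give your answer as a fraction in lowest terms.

1/4

With no time discounting, the continuation probability p plays the role of the discount factor.
Grim-trigger IC: 14/(1−p) ≥ 17 + 5p/(1−p) ⇒ p ≥ (17−14)/(17−5) = 1/4.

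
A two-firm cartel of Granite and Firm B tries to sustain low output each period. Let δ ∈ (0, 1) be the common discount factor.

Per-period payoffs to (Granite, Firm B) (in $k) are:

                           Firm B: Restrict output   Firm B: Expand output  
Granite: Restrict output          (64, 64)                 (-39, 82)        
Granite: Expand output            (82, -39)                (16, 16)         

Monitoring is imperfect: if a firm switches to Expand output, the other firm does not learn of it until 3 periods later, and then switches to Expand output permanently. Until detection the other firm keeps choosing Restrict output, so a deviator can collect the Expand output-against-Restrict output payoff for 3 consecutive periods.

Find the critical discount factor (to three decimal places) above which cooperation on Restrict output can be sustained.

A deviator earns 82 for 3 periods, then 16 forever; cooperating earns 64 forever. Multiplying the IC by (1−δ):
64 ≥ 82(1−δ^3) + 16δ^3, so 66·δ^3 ≥ 18 and δ^3 ≥ 3/11.
δ ≥ (3/11)^(1/3) ≈ 0.648.

0.648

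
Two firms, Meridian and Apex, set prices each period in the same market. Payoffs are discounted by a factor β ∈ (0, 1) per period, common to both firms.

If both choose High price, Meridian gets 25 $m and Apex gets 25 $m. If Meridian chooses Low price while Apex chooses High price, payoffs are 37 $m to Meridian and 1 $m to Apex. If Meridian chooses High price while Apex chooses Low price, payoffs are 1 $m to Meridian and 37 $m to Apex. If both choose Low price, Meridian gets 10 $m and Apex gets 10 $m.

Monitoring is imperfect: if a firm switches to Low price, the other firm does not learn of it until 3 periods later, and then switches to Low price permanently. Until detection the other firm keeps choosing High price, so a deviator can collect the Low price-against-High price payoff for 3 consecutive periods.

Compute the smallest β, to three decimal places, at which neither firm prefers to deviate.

A deviator earns 37 for 3 periods, then 10 forever; cooperating earns 25 forever. Multiplying the IC by (1−β):
25 ≥ 37(1−β^3) + 10β^3, so 27·β^3 ≥ 12 and β^3 ≥ 4/9.
β ≥ (4/9)^(1/3) ≈ 0.763.

0.763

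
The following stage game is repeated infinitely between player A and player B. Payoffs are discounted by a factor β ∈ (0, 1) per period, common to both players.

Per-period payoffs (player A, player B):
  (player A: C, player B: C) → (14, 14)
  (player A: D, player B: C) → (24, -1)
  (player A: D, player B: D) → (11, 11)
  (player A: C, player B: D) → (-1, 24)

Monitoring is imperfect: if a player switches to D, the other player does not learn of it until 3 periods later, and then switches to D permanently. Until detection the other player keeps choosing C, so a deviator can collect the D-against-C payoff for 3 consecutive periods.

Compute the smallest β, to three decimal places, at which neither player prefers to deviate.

The best deviation is to choose D for all 3 undetected periods, earning 24 each, then 11 forever once detected.
Deviation value: 24(1−β^3)/(1−β) + 11β^3/(1−β); cooperation value: 14/(1−β).
IC: 14 ≥ 24(1−β^3) + 11β^3 = 24 − 13β^3.
So β^3 ≥ 10/13, giving β ≥ (10/13)^(1/3) ≈ 0.916.

0.916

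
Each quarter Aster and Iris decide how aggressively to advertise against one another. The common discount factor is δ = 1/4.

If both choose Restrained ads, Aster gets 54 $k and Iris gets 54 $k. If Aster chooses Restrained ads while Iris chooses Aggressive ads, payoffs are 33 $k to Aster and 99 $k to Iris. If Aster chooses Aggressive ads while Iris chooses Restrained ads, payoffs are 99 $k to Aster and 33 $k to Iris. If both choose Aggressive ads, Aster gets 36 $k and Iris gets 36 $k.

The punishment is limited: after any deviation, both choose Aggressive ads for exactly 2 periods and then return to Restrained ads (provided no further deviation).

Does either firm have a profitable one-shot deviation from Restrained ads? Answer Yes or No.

IC: δ+…+δ^2 ≥ (99−54)/(54−36) = 5/2.
At δ = 1/4: partial sum = 0.3125 < 2.5000. Cooperation not sustainable.

Yes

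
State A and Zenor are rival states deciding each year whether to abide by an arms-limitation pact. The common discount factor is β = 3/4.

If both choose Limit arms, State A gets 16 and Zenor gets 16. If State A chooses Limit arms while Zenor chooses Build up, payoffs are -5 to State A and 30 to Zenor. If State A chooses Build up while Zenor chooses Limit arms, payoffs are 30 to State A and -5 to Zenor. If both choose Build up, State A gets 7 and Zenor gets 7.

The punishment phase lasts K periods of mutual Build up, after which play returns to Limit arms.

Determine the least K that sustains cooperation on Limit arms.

3

Need Σ_{k=1}^{K} β^k ≥ (30−16)/(16−7) = 1.5556 at β = 3/4.
At K = 2 the sum is 1.3125 < 1.5556; at K = 3 it is 1.7344 ≥ 1.5556.
So the minimum punishment length is K = 3.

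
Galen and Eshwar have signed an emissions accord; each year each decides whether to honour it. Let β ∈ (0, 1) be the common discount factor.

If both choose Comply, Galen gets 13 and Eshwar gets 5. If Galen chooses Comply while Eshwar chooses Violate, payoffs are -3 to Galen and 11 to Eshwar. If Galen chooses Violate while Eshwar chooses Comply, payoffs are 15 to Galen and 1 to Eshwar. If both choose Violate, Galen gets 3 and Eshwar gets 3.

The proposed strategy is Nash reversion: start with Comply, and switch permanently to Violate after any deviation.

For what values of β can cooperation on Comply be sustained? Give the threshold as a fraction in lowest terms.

3/4

Galen's threshold: (15−13)/(15−3) = 1/6.
Eshwar's threshold: (11−5)/(11−3) = 3/4.
1/6 < 3/4, so Eshwar binds and β* = 3/4.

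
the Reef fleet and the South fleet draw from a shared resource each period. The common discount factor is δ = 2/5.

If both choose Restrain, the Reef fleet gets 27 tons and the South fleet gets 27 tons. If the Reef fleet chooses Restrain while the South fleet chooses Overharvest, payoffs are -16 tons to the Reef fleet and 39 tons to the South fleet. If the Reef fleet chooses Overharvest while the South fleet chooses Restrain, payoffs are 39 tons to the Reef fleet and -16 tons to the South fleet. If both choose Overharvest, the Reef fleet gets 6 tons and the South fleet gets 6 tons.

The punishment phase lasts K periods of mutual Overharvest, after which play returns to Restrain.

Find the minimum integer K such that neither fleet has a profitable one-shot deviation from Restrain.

3

Need Σ_{k=1}^{K} δ^k ≥ (39−27)/(27−6) = 0.5714 at δ = 2/5.
At K = 2 the sum is 0.5600 < 0.5714; at K = 3 it is 0.6240 ≥ 0.5714.
So the minimum punishment length is K = 3.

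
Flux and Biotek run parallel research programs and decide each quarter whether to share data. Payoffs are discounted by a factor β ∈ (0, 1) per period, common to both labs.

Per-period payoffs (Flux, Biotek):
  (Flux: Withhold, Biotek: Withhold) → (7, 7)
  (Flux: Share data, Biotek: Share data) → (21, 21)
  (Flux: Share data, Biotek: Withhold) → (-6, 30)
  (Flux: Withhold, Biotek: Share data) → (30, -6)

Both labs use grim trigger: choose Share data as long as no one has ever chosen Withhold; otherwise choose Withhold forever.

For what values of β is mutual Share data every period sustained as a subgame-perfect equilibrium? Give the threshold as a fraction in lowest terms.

9/23

Cooperation forever yields 21 each period: 21/(1−β).
Deviating yields 30 once, then 7 forever: 30 + 7β/(1−β).
No profitable deviation requires 21/(1−β) ≥ 30 + 7β/(1−β).
Multiplying by (1−β): 21 ≥ 30(1−β) + 7β = 30 − 23β.
So 23β ≥ 9, i.e. β ≥ 9/23.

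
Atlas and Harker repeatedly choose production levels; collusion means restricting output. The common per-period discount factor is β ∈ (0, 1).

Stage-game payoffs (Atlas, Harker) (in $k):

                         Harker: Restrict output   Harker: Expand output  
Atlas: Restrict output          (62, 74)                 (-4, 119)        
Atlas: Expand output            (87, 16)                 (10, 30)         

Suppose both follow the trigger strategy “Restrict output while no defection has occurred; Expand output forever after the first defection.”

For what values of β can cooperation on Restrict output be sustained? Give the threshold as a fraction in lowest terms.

45/89

For Atlas: deviation gain 87−62 = 25, per-period punishment loss 62−10 = 52. IC gives β ≥ 25/77.
For Harker: gain 45, loss 44 per period, so β ≥ 45/89.
The tighter constraint is Harker's, so cooperation needs β ≥ 45/89.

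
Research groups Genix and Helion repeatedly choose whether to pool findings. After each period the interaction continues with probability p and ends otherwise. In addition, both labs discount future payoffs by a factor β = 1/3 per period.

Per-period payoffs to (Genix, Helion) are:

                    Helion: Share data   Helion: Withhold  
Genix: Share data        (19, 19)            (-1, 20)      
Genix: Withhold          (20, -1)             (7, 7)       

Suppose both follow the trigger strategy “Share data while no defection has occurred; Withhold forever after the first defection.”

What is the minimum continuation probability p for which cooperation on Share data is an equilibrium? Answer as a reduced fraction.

3/13

Expected continuation weight on next period's payoff is β·p = 1/3·p, which plays the role of the discount factor.
Cooperation requires 1/3·p ≥ (20−19)/(20−7) = 1/13, hence p ≥ 3/13.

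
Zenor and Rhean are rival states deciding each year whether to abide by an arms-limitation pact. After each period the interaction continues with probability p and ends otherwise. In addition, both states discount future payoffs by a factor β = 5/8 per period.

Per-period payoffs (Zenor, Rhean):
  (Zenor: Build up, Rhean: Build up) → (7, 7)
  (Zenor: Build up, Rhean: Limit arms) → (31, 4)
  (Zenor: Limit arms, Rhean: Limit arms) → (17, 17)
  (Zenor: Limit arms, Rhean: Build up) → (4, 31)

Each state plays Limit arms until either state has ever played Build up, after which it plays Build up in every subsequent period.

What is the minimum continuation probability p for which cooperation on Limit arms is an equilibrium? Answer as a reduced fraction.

14/15

Expected continuation weight on next period's payoff is β·p = 5/8·p, which plays the role of the discount factor.
Cooperation requires 5/8·p ≥ (31−17)/(31−7) = 7/12, hence p ≥ 14/15.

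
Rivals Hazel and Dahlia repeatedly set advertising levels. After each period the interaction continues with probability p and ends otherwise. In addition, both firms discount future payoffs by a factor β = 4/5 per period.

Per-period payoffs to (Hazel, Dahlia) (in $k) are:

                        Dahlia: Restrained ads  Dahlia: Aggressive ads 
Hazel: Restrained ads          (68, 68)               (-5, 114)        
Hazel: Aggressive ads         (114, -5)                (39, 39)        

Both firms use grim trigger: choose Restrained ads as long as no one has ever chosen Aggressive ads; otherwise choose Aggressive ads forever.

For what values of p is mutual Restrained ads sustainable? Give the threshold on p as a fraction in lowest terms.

With continuation probability p and discount β, the effective per-period discount factor is βp.
Grim-trigger IC: βp ≥ (114−68)/(114−39) = 46/75.
So p ≥ (46/75)/(4/5) = 23/30.

23/30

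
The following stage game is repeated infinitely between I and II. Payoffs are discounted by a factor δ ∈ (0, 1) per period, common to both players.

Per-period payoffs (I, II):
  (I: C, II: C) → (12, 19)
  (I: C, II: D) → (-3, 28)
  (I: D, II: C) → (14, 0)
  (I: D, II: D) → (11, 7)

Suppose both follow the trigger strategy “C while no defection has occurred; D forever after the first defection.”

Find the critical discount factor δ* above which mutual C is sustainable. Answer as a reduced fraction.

2/3

I: cooperation gives 12 each period; deviation gives 14 once then 11 forever.
  12/(1−δ) ≥ 14 + 11δ/(1−δ) ⇒ δ ≥ 2/3.
II: cooperation gives 19 each period; deviation gives 28 once then 7 forever.
  δ ≥ 9/21 = 3/7.
Both must hold, so the binding constraint is I's: δ ≥ 2/3.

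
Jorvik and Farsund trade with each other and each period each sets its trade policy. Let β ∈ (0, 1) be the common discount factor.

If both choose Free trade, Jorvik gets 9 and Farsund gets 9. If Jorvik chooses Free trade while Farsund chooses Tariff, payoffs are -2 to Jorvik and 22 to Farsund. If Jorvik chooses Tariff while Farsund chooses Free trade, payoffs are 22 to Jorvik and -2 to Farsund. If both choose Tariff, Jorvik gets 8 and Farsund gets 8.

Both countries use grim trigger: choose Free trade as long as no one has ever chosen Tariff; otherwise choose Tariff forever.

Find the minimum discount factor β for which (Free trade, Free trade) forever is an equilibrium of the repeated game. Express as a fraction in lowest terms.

13/14

Cooperation forever yields 9 each period: 9/(1−β).
Deviating yields 22 once, then 8 forever: 22 + 8β/(1−β).
No profitable deviation requires 9/(1−β) ≥ 22 + 8β/(1−β).
Multiplying by (1−β): 9 ≥ 22(1−β) + 8β = 22 − 14β.
So 14β ≥ 13, i.e. β ≥ 13/14.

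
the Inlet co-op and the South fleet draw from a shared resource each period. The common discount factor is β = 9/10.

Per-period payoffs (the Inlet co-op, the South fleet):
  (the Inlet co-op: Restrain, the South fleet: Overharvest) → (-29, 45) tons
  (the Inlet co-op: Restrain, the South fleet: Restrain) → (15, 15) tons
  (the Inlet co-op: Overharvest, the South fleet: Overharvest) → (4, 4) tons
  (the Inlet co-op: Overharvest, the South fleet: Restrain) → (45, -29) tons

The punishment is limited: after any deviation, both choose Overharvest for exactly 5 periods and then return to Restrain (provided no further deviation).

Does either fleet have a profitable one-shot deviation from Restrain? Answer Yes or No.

No

A one-shot deviation gives 45 now, then 4 for 5 periods, then back to 15.
Gain from deviating: (45−15) today; loss: (15−4) in each of the next 5 periods.
No-deviation condition: (15−4)(β+…+β^5) ≥ 45−15, i.e. β+…+β^5 ≥ 30/11.
At β = 9/10: β+…+β^5 = 3.6856 ≥ 2.7273.
So cooperation is sustainable.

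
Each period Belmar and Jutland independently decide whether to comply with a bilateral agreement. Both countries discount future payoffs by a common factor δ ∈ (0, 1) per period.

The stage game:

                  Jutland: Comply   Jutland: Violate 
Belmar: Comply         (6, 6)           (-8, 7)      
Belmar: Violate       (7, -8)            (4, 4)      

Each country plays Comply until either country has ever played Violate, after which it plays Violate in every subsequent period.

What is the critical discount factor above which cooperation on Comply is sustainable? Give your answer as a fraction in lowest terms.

1/3

6/(1−δ) ≥ 7 + 4δ/(1−δ)
6 ≥ 7 − 3δ
δ ≥ 1/3.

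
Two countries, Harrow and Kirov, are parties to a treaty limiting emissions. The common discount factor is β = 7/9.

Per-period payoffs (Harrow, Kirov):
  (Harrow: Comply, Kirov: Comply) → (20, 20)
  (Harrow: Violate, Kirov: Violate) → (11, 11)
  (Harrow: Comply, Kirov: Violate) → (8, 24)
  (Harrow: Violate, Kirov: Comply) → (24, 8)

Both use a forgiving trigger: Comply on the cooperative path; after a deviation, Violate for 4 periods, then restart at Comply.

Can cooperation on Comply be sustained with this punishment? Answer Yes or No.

A one-shot deviation gives 24 now, then 11 for 4 periods, then back to 20.
Gain from deviating: (24−20) today; loss: (20−11) in each of the next 4 periods.
No-deviation condition: (20−11)(β+…+β^4) ≥ 24−20, i.e. β+…+β^4 ≥ 4/9.
At β = 7/9: β+…+β^4 = 2.2192 ≥ 0.4444.
So cooperation is sustainable.

Yes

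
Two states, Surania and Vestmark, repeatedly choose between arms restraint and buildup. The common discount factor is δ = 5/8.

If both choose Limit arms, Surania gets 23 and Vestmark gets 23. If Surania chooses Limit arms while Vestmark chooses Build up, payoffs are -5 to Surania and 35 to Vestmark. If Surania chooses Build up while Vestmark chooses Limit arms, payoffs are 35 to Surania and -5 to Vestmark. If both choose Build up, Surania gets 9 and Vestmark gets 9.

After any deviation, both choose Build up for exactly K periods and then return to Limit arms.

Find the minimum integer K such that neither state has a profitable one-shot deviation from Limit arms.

IC: δ(1−δ^K)/(1−δ) ≥ (35−23)/(23−9) = 6/7.
With δ = 5/8: need 1 − δ^K ≥ 6/7·(1−5/8)/(5/8), i.e. δ^K ≤ 0.4857.
Since (5/8)^1 = 0.6250 and (5/8)^2 = 0.3906, the smallest such K is 2.

2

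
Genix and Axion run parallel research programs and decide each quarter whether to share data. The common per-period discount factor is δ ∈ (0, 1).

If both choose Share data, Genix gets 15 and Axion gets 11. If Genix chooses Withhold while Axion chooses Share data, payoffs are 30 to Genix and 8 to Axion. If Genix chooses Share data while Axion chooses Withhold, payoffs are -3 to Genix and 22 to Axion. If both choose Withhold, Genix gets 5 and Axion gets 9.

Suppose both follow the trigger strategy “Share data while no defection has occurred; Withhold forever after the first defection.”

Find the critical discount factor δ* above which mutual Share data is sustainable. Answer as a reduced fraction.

11/13

Genix: cooperation gives 15 each period; deviation gives 30 once then 5 forever.
  15/(1−δ) ≥ 30 + 5δ/(1−δ) ⇒ δ ≥ 15/25 = 3/5.
Axion: cooperation gives 11 each period; deviation gives 22 once then 9 forever.
  δ ≥ 11/13.
Both must hold, so the binding constraint is Axion's: δ ≥ 11/13.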